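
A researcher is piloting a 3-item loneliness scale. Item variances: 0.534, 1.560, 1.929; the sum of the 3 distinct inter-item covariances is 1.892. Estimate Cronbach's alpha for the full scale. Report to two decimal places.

α = 0.73

ΣVar(i) = 0.534 + 1.560 + 1.929 = 4.023
Sum of distinct covariances = 1.892
σ²_total = ΣVar(i) + 2·Σcov = 4.023 + 2 × 1.892 = 7.807
α = (3/2)·(1 − 4.023/7.807) = 0.73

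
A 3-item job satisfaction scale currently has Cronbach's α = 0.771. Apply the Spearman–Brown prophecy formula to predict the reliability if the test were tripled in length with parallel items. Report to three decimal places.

Length factor m = 3
α' = m·α / (1 + (m−1)·α)
   = 3 × 0.771 / (1 + (3 − 1) × 0.771)
   = 2.3130 / 2.5420 = 0.910

predicted reliability = 0.910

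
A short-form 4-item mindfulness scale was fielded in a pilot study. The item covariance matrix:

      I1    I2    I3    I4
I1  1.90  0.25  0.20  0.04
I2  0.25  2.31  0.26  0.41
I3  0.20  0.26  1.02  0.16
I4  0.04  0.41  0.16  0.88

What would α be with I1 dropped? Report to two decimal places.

Remaining items: I2, I3, I4 (k = 3).
sum of item variances = 2.31 + 1.02 + 0.88 = 4.21
σ²_total = 4.21 + 2 × 0.83 = 5.87
α (item deleted) = (3/2)·(1 − 4.21/5.87) = 0.42

α = 0.42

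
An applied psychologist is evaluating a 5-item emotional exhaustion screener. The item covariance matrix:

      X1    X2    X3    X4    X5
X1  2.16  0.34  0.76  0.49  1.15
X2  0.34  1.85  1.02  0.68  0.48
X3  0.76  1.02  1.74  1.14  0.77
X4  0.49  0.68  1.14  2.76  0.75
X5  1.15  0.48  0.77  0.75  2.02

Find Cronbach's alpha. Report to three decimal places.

ΣVar(i) = 2.16 + 1.85 + 1.74 + 2.76 + 2.02 = 10.53
Σ_{i<j} σ_ij = 7.58
total variance = 10.53 + 2 × 7.58 = 25.69
α = (k/(k−1))·(1 − ΣVar(i)/total variance) = (5/4)·(1 − 10.53/25.69) = 0.738

α = 0.738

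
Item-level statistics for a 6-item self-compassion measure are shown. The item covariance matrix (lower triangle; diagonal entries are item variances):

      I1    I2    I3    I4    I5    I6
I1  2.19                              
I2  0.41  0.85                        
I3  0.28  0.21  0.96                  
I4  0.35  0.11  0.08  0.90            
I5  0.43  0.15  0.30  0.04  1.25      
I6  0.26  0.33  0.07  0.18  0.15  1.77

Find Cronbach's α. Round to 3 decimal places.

Cronbach's α = 0.550

ΣVar(i) = 2.19 + 0.85 + 0.96 + 0.90 + 1.25 + 1.77 = 7.92
Σ_{i<j} σ_ij = 3.35
Var(T) = 7.92 + 2 × 3.35 = 14.62
α = (k/(k−1))·(1 − ΣVar(i)/Var(T)) = (6/5)·(1 − 7.92/14.62) = 0.550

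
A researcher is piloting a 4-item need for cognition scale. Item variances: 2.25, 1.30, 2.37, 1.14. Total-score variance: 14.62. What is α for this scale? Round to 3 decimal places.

ΣVar(i) = 2.25 + 1.30 + 2.37 + 1.14 = 7.06
α = (k/(k−1))·(1 − ΣVar(i)/σ²_T) = (4/3)·(1 − 7.06/14.62) = 0.689

α = 0.689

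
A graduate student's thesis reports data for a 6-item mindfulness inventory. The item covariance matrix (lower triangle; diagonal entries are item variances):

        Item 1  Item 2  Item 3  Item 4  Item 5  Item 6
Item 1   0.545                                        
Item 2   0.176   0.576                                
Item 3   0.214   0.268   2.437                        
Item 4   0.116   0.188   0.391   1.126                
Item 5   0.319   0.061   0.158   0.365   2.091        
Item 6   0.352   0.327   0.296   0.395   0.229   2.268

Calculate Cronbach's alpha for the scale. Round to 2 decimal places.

Σσ²ᵢ = 0.545 + 0.576 + 2.437 + 1.126 + 2.091 + 2.268 = 9.043
Σ_{i<j} σ_ij = 3.855
σ²_T = 9.043 + 2 × 3.855 = 16.753
α = (k/(k−1))·(1 − Σσ²ᵢ/σ²_T) = (6/5)·(1 − 9.043/16.753) = 0.55

α = 0.55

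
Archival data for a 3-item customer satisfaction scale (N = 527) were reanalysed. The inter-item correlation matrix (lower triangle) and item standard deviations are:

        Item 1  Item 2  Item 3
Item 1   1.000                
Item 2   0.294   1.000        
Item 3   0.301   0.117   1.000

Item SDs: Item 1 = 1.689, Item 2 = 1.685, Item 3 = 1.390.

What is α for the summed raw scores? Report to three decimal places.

Σσ²ᵢ = 1.689² + 1.685² + 1.390² = 7.6240
Covariances σ_ij = r_ij · s_i · s_j:
  σ(Item 1,Item 2) = 0.294 × 1.689 × 1.685 = 0.8367
  σ(Item 1,Item 3) = 0.301 × 1.689 × 1.390 = 0.7067
  σ(Item 2,Item 3) = 0.117 × 1.685 × 1.390 = 0.2740
σ²_T = Σσ²ᵢ + 2·Σσ_ij = 7.6240 + 2 × 1.8174 = 11.2588
α = (3/2)·(1 − 7.6240/11.2588) = 0.484

α = 0.484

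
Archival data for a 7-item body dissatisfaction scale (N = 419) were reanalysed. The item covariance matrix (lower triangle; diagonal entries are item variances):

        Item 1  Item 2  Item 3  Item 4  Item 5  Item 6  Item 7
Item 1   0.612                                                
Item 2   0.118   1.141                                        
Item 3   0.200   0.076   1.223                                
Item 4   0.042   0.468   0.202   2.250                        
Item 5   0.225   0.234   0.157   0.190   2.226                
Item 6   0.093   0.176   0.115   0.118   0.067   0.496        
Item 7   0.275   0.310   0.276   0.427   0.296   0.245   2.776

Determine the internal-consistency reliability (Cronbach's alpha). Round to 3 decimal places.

Σσ²ᵢ = 0.612 + 1.141 + 1.223 + 2.250 + 2.226 + 0.496 + 2.776 = 10.724
Sum of the distinct covariances = 4.310
total variance = 10.724 + 2 × 4.310 = 19.344
α = (k/(k−1))·(1 − Σσ²ᵢ/total variance) = (7/6)·(1 − 10.724/19.344) = 0.520

α = 0.520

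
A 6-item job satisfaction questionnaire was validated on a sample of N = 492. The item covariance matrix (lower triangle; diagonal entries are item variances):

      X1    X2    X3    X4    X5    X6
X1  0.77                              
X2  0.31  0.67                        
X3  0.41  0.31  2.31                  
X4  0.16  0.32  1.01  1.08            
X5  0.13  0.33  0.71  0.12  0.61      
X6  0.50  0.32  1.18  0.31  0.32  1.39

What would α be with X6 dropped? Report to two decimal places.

α = 0.73

Remaining items: X1, X2, X3, X4, X5 (k = 5).
Σσ²ᵢ = 0.77 + 0.67 + 2.31 + 1.08 + 0.61 = 5.44
σ²_T = 5.44 + 2 × 3.81 = 13.06
α (item deleted) = (5/4)·(1 − 5.44/13.06) = 0.73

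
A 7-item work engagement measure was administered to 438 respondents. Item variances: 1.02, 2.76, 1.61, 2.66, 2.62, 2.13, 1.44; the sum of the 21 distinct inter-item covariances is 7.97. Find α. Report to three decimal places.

α = 0.616

sum of item variances = 1.02 + 2.76 + 1.61 + 2.66 + 2.62 + 2.13 + 1.44 = 14.24
Sum of distinct covariances = 7.97
Var(T) = sum of item variances + 2·Σcov = 14.24 + 2 × 7.97 = 30.18
α = (7/6)·(1 − 14.24/30.18) = 0.616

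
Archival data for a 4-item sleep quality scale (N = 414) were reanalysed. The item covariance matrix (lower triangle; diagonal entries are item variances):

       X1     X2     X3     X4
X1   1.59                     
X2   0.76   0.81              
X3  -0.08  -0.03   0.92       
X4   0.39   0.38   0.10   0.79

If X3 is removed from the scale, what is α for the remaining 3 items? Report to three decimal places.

Remaining items: X1, X2, X4 (k = 3).
Σσ²ᵢ = 1.59 + 0.81 + 0.79 = 3.19
total variance = 3.19 + 2 × 1.53 = 6.25
α (item deleted) = (3/2)·(1 − 3.19/6.25) = 0.734

α = 0.734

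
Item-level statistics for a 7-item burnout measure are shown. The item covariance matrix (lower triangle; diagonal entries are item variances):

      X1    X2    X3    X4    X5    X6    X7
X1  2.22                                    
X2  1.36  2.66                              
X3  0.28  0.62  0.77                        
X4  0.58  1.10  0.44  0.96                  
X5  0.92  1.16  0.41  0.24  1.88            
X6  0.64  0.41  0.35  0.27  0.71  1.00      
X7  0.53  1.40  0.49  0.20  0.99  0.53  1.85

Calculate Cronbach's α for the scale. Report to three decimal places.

sum of item variances = 2.22 + 2.66 + 0.77 + 0.96 + 1.88 + 1.00 + 1.85 = 11.34
Σ_{i<j} σ_ij = 13.63
Var(T) = 11.34 + 2 × 13.63 = 38.60
α = (k/(k−1))·(1 − sum of item variances/Var(T)) = (7/6)·(1 − 11.34/38.60) = 0.824

α = 0.824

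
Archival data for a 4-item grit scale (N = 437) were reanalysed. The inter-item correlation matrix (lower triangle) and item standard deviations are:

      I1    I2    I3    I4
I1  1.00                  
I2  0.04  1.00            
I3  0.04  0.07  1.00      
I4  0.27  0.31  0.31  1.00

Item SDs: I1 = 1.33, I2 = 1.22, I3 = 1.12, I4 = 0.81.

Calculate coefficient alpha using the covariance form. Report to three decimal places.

Σσ²ᵢ = 1.33² + 1.22² + 1.12² + 0.81² = 5.1678
Covariances σ_ij = r_ij · s_i · s_j:
  σ(I1,I2) = 0.04 × 1.33 × 1.22 = 0.0649
  σ(I1,I3) = 0.04 × 1.33 × 1.12 = 0.0596
  σ(I1,I4) = 0.27 × 1.33 × 0.81 = 0.2909
  σ(I2,I3) = 0.07 × 1.22 × 1.12 = 0.0956
  σ(I2,I4) = 0.31 × 1.22 × 0.81 = 0.3063
  σ(I3,I4) = 0.31 × 1.12 × 0.81 = 0.2812
σ²_T = Σσ²ᵢ + 2·Σσ_ij = 5.1678 + 2 × 1.0985 = 7.3648
α = (4/3)·(1 − 5.1678/7.3648) = 0.398

α = 0.398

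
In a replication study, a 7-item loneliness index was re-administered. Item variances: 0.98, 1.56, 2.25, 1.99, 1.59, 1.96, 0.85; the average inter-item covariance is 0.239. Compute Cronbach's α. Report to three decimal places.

ΣVar(i) = 0.98 + 1.56 + 2.25 + 1.99 + 1.59 + 1.96 + 0.85 = 11.18
Sum of the 21 distinct covariances = 21 × 0.239 = 5.019
σ²_T = ΣVar(i) + 2·Σcov = 11.18 + 2 × 5.019 = 21.218
α = (7/6)·(1 − 11.18/21.218) = 0.552

Cronbach's α = 0.552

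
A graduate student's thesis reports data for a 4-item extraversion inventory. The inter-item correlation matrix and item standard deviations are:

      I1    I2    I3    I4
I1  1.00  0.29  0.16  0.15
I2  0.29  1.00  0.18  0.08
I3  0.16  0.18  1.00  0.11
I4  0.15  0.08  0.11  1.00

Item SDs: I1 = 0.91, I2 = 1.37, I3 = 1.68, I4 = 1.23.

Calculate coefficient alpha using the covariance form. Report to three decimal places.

coefficient alpha = 0.408

Σσ²ᵢ = 0.91² + 1.37² + 1.68² + 1.23² = 7.0403
Covariances σ_ij = r_ij · s_i · s_j:
  σ(I1,I2) = 0.29 × 0.91 × 1.37 = 0.3615
  σ(I1,I3) = 0.16 × 0.91 × 1.68 = 0.2446
  σ(I1,I4) = 0.15 × 0.91 × 1.23 = 0.1679
  σ(I2,I3) = 0.18 × 1.37 × 1.68 = 0.4143
  σ(I2,I4) = 0.08 × 1.37 × 1.23 = 0.1348
  σ(I3,I4) = 0.11 × 1.68 × 1.23 = 0.2273
σ²_T = Σσ²ᵢ + 2·Σσ_ij = 7.0403 + 2 × 1.5504 = 10.1411
α = (4/3)·(1 − 7.0403/10.1411) = 0.408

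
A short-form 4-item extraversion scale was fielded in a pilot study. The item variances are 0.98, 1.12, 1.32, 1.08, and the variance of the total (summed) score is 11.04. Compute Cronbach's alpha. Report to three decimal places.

Cronbach's alpha = 0.790

ΣVar(i) = 0.98 + 1.12 + 1.32 + 1.08 = 4.50
α = (k/(k−1))·(1 − ΣVar(i)/σ²_total) = (4/3)·(1 − 4.50/11.04) = 0.790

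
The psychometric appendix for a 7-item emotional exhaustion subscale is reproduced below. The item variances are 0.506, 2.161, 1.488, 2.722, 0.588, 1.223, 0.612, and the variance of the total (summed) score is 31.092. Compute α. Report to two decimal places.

α = 0.82

ΣVar(i) = 0.506 + 2.161 + 1.488 + 2.722 + 0.588 + 1.223 + 0.612 = 9.300
α = (k/(k−1))·(1 − ΣVar(i)/Var(T)) = (7/6)·(1 − 9.300/31.092) = 0.82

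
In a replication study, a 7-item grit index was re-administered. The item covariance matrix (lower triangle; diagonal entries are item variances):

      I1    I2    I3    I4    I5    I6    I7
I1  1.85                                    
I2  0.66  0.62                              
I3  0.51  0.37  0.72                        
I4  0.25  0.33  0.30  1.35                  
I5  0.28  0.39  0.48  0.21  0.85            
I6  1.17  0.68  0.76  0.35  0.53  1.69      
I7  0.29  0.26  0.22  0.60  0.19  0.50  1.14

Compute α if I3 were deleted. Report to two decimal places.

α = 0.77

Remaining items: I1, I2, I4, I5, I6, I7 (k = 6).
Σσᵢ² = 1.85 + 0.62 + 1.35 + 0.85 + 1.69 + 1.14 = 7.50
σ²_total = 7.50 + 2 × 6.69 = 20.88
α (item deleted) = (6/5)·(1 − 7.50/20.88) = 0.77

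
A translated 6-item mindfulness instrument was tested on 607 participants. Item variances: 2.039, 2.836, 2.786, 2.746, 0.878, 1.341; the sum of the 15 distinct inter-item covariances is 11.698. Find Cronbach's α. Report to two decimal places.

Cronbach's α = 0.78

Σσ²ᵢ = 2.039 + 2.836 + 2.786 + 2.746 + 0.878 + 1.341 = 12.626
Sum of distinct covariances = 11.698
total variance = Σσ²ᵢ + 2·Σcov = 12.626 + 2 × 11.698 = 36.022
α = (6/5)·(1 − 12.626/36.022) = 0.78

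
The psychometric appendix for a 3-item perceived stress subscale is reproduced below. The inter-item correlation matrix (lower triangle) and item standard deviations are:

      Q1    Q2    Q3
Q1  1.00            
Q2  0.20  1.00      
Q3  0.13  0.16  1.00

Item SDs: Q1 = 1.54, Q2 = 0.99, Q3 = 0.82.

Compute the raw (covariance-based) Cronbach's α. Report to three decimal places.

Σσ²ᵢ = 1.54² + 0.99² + 0.82² = 4.0241
Covariances σ_ij = r_ij · s_i · s_j:
  σ(Q1,Q2) = 0.20 × 1.54 × 0.99 = 0.3049
  σ(Q1,Q3) = 0.13 × 1.54 × 0.82 = 0.1642
  σ(Q2,Q3) = 0.16 × 0.99 × 0.82 = 0.1299
σ²_T = Σσ²ᵢ + 2·Σσ_ij = 4.0241 + 2 × 0.5990 = 5.2221
α = (3/2)·(1 − 4.0241/5.2221) = 0.344

α = 0.344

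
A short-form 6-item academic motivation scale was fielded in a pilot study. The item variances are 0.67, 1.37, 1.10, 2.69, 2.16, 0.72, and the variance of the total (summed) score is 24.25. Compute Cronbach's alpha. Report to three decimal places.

α = 0.769

Σσ²ᵢ = 0.67 + 1.37 + 1.10 + 2.69 + 2.16 + 0.72 = 8.71
α = (k/(k−1))·(1 − Σσ²ᵢ/σ²_total) = (6/5)·(1 − 8.71/24.25) = 0.769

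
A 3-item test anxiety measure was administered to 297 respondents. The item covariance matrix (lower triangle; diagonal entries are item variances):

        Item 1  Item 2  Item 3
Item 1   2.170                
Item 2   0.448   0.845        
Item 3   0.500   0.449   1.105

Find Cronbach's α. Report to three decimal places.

Cronbach's α = 0.606

Σσᵢ² = 2.170 + 0.845 + 1.105 = 4.120
Sum of off-diagonal covariances = 1.397
σ²_total = 4.120 + 2 × 1.397 = 6.914
α = (k/(k−1))·(1 − Σσᵢ²/σ²_total) = (3/2)·(1 − 4.120/6.914) = 0.606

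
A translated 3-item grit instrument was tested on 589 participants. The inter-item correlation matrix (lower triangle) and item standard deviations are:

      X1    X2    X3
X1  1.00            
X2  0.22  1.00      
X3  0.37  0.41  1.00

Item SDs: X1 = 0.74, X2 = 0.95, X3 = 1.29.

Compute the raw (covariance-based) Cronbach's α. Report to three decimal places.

Σσ²ᵢ = 0.74² + 0.95² + 1.29² = 3.1142
Covariances σ_ij = r_ij · s_i · s_j:
  σ(X1,X2) = 0.22 × 0.74 × 0.95 = 0.1547
  σ(X1,X3) = 0.37 × 0.74 × 1.29 = 0.3532
  σ(X2,X3) = 0.41 × 0.95 × 1.29 = 0.5025
σ²_T = Σσ²ᵢ + 2·Σσ_ij = 3.1142 + 2 × 1.0104 = 5.1350
α = (3/2)·(1 − 3.1142/5.1350) = 0.590

α = 0.590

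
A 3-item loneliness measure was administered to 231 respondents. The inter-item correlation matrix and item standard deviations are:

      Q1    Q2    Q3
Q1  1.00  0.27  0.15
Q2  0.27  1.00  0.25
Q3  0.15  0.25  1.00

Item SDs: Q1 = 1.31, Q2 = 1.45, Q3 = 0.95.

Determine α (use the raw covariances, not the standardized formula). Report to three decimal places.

α = 0.460

Σσ²ᵢ = 1.31² + 1.45² + 0.95² = 4.7211
Covariances σ_ij = r_ij · s_i · s_j:
  σ(Q1,Q2) = 0.27 × 1.31 × 1.45 = 0.5129
  σ(Q1,Q3) = 0.15 × 1.31 × 0.95 = 0.1867
  σ(Q2,Q3) = 0.25 × 1.45 × 0.95 = 0.3444
σ²_T = Σσ²ᵢ + 2·Σσ_ij = 4.7211 + 2 × 1.0440 = 6.8091
α = (3/2)·(1 − 4.7211/6.8091) = 0.460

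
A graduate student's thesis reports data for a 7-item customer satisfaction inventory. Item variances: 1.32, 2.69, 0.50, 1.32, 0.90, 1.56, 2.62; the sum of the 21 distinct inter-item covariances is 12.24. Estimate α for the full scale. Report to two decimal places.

α = 0.81

Σσ²ᵢ = 1.32 + 2.69 + 0.50 + 1.32 + 0.90 + 1.56 + 2.62 = 10.91
Sum of distinct covariances = 12.24
σ²_T = Σσ²ᵢ + 2·Σcov = 10.91 + 2 × 12.24 = 35.39
α = (7/6)·(1 − 10.91/35.39) = 0.81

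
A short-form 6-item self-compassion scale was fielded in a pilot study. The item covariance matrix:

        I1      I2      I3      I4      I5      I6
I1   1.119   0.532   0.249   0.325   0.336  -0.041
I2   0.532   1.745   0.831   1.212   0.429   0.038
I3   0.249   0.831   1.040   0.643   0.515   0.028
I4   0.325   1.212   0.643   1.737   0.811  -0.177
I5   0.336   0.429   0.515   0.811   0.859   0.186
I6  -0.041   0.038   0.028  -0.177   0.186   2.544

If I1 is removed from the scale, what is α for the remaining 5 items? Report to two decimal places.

Remaining items: I2, I3, I4, I5, I6 (k = 5).
sum of item variances = 1.745 + 1.040 + 1.737 + 0.859 + 2.544 = 7.925
total variance = 7.925 + 2 × 4.516 = 16.957
α (item deleted) = (5/4)·(1 − 7.925/16.957) = 0.67

α = 0.67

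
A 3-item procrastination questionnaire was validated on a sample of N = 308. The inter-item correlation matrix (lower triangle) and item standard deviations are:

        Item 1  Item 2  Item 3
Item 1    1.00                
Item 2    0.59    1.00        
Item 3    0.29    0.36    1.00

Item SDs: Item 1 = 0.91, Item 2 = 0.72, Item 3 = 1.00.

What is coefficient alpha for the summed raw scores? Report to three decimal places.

Σσ²ᵢ = 0.91² + 0.72² + 1.00² = 2.3465
Covariances σ_ij = r_ij · s_i · s_j:
  σ(Item 1,Item 2) = 0.59 × 0.91 × 0.72 = 0.3866
  σ(Item 1,Item 3) = 0.29 × 0.91 × 1.00 = 0.2639
  σ(Item 2,Item 3) = 0.36 × 0.72 × 1.00 = 0.2592
σ²_T = Σσ²ᵢ + 2·Σσ_ij = 2.3465 + 2 × 0.9097 = 4.1659
α = (3/2)·(1 − 2.3465/4.1659) = 0.655

α = 0.655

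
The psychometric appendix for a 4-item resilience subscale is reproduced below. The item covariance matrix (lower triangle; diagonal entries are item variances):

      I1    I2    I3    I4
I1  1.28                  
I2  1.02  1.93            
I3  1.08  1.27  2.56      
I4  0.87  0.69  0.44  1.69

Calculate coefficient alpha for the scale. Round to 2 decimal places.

α = 0.79

ΣVar(i) = 1.28 + 1.93 + 2.56 + 1.69 = 7.46
Sum of the distinct covariances = 5.37
total variance = 7.46 + 2 × 5.37 = 18.20
α = (k/(k−1))·(1 − ΣVar(i)/total variance) = (4/3)·(1 − 7.46/18.20) = 0.79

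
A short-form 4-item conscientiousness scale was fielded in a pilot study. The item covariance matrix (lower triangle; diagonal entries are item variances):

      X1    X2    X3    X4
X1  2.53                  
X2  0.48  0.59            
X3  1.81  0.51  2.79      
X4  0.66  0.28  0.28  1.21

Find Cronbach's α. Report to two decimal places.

sum of item variances = 2.53 + 0.59 + 2.79 + 1.21 = 7.12
Sum of off-diagonal covariances = 4.02
total variance = 7.12 + 2 × 4.02 = 15.16
α = (k/(k−1))·(1 − sum of item variances/total variance) = (4/3)·(1 − 7.12/15.16) = 0.71

α = 0.71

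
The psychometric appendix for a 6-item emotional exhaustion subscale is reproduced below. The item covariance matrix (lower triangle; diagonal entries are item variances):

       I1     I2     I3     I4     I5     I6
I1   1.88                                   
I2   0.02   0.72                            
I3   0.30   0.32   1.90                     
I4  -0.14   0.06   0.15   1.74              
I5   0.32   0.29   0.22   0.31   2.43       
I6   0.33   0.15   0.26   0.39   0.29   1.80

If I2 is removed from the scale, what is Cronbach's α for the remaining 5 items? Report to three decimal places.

Remaining items: I1, I3, I4, I5, I6 (k = 5).
Σσᵢ² = 1.88 + 1.90 + 1.74 + 2.43 + 1.80 = 9.75
σ²_T = 9.75 + 2 × 2.43 = 14.61
α (item deleted) = (5/4)·(1 − 9.75/14.61) = 0.416

α = 0.416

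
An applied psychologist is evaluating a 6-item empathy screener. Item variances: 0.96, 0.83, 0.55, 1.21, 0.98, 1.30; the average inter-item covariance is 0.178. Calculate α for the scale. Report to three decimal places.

α = 0.574

sum of item variances = 0.96 + 0.83 + 0.55 + 1.21 + 0.98 + 1.30 = 5.83
Sum of the 15 distinct covariances = 15 × 0.178 = 2.670
total variance = sum of item variances + 2·Σcov = 5.83 + 2 × 2.670 = 11.170
α = (6/5)·(1 − 5.83/11.170) = 0.574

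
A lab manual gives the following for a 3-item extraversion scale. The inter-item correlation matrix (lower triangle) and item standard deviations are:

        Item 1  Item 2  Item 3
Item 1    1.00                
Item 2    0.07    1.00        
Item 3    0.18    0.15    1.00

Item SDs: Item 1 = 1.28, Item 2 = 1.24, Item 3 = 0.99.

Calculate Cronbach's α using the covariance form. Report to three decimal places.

Cronbach's α = 0.302

Σσ²ᵢ = 1.28² + 1.24² + 0.99² = 4.1561
Covariances σ_ij = r_ij · s_i · s_j:
  σ(Item 1,Item 2) = 0.07 × 1.28 × 1.24 = 0.1111
  σ(Item 1,Item 3) = 0.18 × 1.28 × 0.99 = 0.2281
  σ(Item 2,Item 3) = 0.15 × 1.24 × 0.99 = 0.1841
σ²_T = Σσ²ᵢ + 2·Σσ_ij = 4.1561 + 2 × 0.5233 = 5.2027
α = (3/2)·(1 − 4.1561/5.2027) = 0.302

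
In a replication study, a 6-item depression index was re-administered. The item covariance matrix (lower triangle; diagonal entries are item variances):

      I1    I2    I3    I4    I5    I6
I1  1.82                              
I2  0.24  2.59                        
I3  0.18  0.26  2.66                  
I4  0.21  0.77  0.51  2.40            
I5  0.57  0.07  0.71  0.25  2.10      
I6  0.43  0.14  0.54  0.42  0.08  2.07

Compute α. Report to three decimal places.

α = 0.529

Σσᵢ² = 1.82 + 2.59 + 2.66 + 2.40 + 2.10 + 2.07 = 13.64
Sum of off-diagonal covariances = 5.38
Var(T) = 13.64 + 2 × 5.38 = 24.40
α = (k/(k−1))·(1 − Σσᵢ²/Var(T)) = (6/5)·(1 − 13.64/24.40) = 0.529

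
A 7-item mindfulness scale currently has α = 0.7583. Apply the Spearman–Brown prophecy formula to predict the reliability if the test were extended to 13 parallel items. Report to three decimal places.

Length factor m = 13/7 = 1.8571
α' = m·α / (1 + (m−1)·α)
   = 13/7 × 0.7583 / (1 + (13/7 − 1) × 0.7583)
   = 1.4083 / 1.6500 = 0.854

predicted reliability = 0.854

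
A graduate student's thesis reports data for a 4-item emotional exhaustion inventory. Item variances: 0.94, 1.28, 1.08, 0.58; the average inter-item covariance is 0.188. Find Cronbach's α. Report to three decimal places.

Cronbach's α = 0.490

Σσᵢ² = 0.94 + 1.28 + 1.08 + 0.58 = 3.88
Sum of the 6 distinct covariances = 6 × 0.188 = 1.128
σ²_total = Σσᵢ² + 2·Σcov = 3.88 + 2 × 1.128 = 6.136
α = (4/3)·(1 − 3.88/6.136) = 0.490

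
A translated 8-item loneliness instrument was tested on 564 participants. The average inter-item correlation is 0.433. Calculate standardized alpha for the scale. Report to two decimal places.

standardized alpha = 0.86

Standardized α = k·r̄ / (1 + (k−1)·r̄) = 8 × 0.433 / (1 + 7 × 0.433)
  = 3.4640 / 4.0310 = 0.86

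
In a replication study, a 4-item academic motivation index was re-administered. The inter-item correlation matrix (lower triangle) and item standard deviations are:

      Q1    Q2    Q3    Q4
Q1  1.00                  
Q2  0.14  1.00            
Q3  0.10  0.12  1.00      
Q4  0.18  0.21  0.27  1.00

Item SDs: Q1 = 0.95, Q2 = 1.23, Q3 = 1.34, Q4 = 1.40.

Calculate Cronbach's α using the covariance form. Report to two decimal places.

Σσ²ᵢ = 0.95² + 1.23² + 1.34² + 1.40² = 6.1710
Covariances σ_ij = r_ij · s_i · s_j:
  σ(Q1,Q2) = 0.14 × 0.95 × 1.23 = 0.1636
  σ(Q1,Q3) = 0.10 × 0.95 × 1.34 = 0.1273
  σ(Q1,Q4) = 0.18 × 0.95 × 1.40 = 0.2394
  σ(Q2,Q3) = 0.12 × 1.23 × 1.34 = 0.1978
  σ(Q2,Q4) = 0.21 × 1.23 × 1.40 = 0.3616
  σ(Q3,Q4) = 0.27 × 1.34 × 1.40 = 0.5065
σ²_T = Σσ²ᵢ + 2·Σσ_ij = 6.1710 + 2 × 1.5962 = 9.3634
α = (4/3)·(1 − 6.1710/9.3634) = 0.45

Cronbach's α = 0.45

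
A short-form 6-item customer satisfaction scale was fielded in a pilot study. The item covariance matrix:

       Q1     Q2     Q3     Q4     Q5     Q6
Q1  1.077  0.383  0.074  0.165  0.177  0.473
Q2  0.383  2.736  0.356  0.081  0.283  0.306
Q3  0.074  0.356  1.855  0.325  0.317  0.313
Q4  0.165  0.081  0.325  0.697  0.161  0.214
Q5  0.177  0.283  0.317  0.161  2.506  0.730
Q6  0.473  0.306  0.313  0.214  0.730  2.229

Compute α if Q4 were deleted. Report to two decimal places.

α = 0.50

Remaining items: Q1, Q2, Q3, Q5, Q6 (k = 5).
sum of item variances = 1.077 + 2.736 + 1.855 + 2.506 + 2.229 = 10.403
Var(T) = 10.403 + 2 × 3.412 = 17.227
α (item deleted) = (5/4)·(1 − 10.403/17.227) = 0.50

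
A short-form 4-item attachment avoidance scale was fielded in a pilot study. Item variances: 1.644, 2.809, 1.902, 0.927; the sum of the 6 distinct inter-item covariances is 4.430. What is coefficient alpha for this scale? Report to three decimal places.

coefficient alpha = 0.732

ΣVar(i) = 1.644 + 2.809 + 1.902 + 0.927 = 7.282
Sum of distinct covariances = 4.430
Var(T) = ΣVar(i) + 2·Σcov = 7.282 + 2 × 4.430 = 16.142
α = (4/3)·(1 − 7.282/16.142) = 0.732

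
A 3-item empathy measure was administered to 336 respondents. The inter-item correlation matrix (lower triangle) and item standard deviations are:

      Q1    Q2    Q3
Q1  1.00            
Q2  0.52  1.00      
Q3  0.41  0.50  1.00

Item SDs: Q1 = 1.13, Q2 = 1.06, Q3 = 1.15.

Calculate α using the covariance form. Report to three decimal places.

Σσ²ᵢ = 1.13² + 1.06² + 1.15² = 3.7230
Covariances σ_ij = r_ij · s_i · s_j:
  σ(Q1,Q2) = 0.52 × 1.13 × 1.06 = 0.6229
  σ(Q1,Q3) = 0.41 × 1.13 × 1.15 = 0.5328
  σ(Q2,Q3) = 0.50 × 1.06 × 1.15 = 0.6095
σ²_T = Σσ²ᵢ + 2·Σσ_ij = 3.7230 + 2 × 1.7652 = 7.2534
α = (3/2)·(1 − 3.7230/7.2534) = 0.730

α = 0.730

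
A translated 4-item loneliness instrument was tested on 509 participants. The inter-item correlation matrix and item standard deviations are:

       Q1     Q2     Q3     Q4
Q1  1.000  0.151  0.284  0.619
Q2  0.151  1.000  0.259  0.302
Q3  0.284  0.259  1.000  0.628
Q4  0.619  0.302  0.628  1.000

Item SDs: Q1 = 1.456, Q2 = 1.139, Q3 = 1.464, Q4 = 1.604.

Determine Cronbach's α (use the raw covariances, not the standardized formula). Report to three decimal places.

Cronbach's α = 0.719

Σσ²ᵢ = 1.456² + 1.139² + 1.464² + 1.604² = 8.1334
Covariances σ_ij = r_ij · s_i · s_j:
  σ(Q1,Q2) = 0.151 × 1.456 × 1.139 = 0.2504
  σ(Q1,Q3) = 0.284 × 1.456 × 1.464 = 0.6054
  σ(Q1,Q4) = 0.619 × 1.456 × 1.604 = 1.4456
  σ(Q2,Q3) = 0.259 × 1.139 × 1.464 = 0.4319
  σ(Q2,Q4) = 0.302 × 1.139 × 1.604 = 0.5517
  σ(Q3,Q4) = 0.628 × 1.464 × 1.604 = 1.4747
σ²_T = Σσ²ᵢ + 2·Σσ_ij = 8.1334 + 2 × 4.7597 = 17.6528
α = (4/3)·(1 − 8.1334/17.6528) = 0.719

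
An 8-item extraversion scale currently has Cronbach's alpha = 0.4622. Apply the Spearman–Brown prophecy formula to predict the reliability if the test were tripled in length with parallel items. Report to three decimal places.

predicted reliability = 0.721

Length factor m = 3
α' = m·α / (1 + (m−1)·α)
   = 3 × 0.4622 / (1 + (3 − 1) × 0.4622)
   = 1.3866 / 1.9244 = 0.721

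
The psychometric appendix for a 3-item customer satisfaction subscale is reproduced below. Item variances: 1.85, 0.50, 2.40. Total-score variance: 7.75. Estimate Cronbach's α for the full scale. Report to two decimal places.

ΣVar(i) = 1.85 + 0.50 + 2.40 = 4.75
α = (k/(k−1))·(1 − ΣVar(i)/σ²_total) = (3/2)·(1 − 4.75/7.75) = 0.58

Cronbach's α = 0.58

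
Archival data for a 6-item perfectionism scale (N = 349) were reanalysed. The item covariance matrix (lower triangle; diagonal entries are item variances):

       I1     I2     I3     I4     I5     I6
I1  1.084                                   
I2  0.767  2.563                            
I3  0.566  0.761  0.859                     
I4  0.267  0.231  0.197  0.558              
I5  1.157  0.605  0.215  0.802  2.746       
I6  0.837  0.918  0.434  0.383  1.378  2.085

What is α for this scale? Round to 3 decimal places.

sum of item variances = 1.084 + 2.563 + 0.859 + 0.558 + 2.746 + 2.085 = 9.895
Sum of off-diagonal covariances = 9.518
Var(T) = 9.895 + 2 × 9.518 = 28.931
α = (k/(k−1))·(1 − sum of item variances/Var(T)) = (6/5)·(1 − 9.895/28.931) = 0.790

α = 0.790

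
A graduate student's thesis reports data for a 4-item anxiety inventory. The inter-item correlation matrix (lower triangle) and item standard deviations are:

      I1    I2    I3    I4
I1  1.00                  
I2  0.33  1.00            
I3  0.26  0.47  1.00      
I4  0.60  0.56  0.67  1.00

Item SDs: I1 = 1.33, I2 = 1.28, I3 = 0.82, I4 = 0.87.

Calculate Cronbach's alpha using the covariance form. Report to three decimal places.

Cronbach's alpha = 0.753

Σσ²ᵢ = 1.33² + 1.28² + 0.82² + 0.87² = 4.8366
Covariances σ_ij = r_ij · s_i · s_j:
  σ(I1,I2) = 0.33 × 1.33 × 1.28 = 0.5618
  σ(I1,I3) = 0.26 × 1.33 × 0.82 = 0.2836
  σ(I1,I4) = 0.60 × 1.33 × 0.87 = 0.6943
  σ(I2,I3) = 0.47 × 1.28 × 0.82 = 0.4933
  σ(I2,I4) = 0.56 × 1.28 × 0.87 = 0.6236
  σ(I3,I4) = 0.67 × 0.82 × 0.87 = 0.4780
σ²_T = Σσ²ᵢ + 2·Σσ_ij = 4.8366 + 2 × 3.1346 = 11.1058
α = (4/3)·(1 − 4.8366/11.1058) = 0.753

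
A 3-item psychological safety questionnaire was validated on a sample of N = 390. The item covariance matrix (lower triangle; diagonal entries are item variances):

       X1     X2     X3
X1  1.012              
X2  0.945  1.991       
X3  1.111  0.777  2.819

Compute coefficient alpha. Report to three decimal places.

α = 0.740

Σσᵢ² = 1.012 + 1.991 + 2.819 = 5.822
Sum of the distinct covariances = 2.833
σ²_total = 5.822 + 2 × 2.833 = 11.488
α = (k/(k−1))·(1 − Σσᵢ²/σ²_total) = (3/2)·(1 − 5.822/11.488) = 0.740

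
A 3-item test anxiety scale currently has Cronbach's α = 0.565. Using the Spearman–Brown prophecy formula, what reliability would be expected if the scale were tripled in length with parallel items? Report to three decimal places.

predicted reliability = 0.796

Length factor m = 3
α' = m·α / (1 + (m−1)·α)
   = 3 × 0.565 / (1 + (3 − 1) × 0.565)
   = 1.6950 / 2.1300 = 0.796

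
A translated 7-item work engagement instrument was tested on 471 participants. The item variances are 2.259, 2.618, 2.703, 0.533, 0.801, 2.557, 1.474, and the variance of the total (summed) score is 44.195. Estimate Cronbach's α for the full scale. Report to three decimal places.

Σσᵢ² = 2.259 + 2.618 + 2.703 + 0.533 + 0.801 + 2.557 + 1.474 = 12.945
α = (k/(k−1))·(1 − Σσᵢ²/σ²_total) = (7/6)·(1 − 12.945/44.195) = 0.825

Cronbach's α = 0.825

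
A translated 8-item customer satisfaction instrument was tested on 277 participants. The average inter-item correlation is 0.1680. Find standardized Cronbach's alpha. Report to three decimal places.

standardized Cronbach's alpha = 0.618

Standardized α = k·r̄ / (1 + (k−1)·r̄) = 8 × 0.1680 / (1 + 7 × 0.1680)
  = 1.3440 / 2.1760 = 0.618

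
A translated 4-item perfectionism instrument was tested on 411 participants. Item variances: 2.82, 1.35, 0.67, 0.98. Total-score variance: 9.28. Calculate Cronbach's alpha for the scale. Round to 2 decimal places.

Cronbach's alpha = 0.50

Σσ²ᵢ = 2.82 + 1.35 + 0.67 + 0.98 = 5.82
α = (k/(k−1))·(1 − Σσ²ᵢ/σ²_T) = (4/3)·(1 − 5.82/9.28) = 0.50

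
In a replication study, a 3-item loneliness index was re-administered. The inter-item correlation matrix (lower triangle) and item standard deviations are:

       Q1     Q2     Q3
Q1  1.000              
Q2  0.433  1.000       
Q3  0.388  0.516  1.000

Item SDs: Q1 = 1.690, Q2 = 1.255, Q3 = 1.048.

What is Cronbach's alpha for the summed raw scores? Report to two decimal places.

Σσ²ᵢ = 1.690² + 1.255² + 1.048² = 5.5294
Covariances σ_ij = r_ij · s_i · s_j:
  σ(Q1,Q2) = 0.433 × 1.690 × 1.255 = 0.9184
  σ(Q1,Q3) = 0.388 × 1.690 × 1.048 = 0.6872
  σ(Q2,Q3) = 0.516 × 1.255 × 1.048 = 0.6787
σ²_T = Σσ²ᵢ + 2·Σσ_ij = 5.5294 + 2 × 2.2843 = 10.0980
α = (3/2)·(1 − 5.5294/10.0980) = 0.68

Cronbach's alpha = 0.68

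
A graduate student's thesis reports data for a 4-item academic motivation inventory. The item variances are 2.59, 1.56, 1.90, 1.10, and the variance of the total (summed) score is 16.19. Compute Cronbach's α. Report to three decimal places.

ΣVar(i) = 2.59 + 1.56 + 1.90 + 1.10 = 7.15
α = (k/(k−1))·(1 − ΣVar(i)/total variance) = (4/3)·(1 − 7.15/16.19) = 0.744

Cronbach's α = 0.744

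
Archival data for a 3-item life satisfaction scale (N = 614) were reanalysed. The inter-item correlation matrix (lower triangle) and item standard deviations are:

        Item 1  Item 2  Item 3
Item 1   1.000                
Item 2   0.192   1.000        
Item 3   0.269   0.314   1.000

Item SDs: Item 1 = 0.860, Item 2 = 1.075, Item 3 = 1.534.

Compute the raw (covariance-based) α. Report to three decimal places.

Σσ²ᵢ = 0.860² + 1.075² + 1.534² = 4.2484
Covariances σ_ij = r_ij · s_i · s_j:
  σ(Item 1,Item 2) = 0.192 × 0.860 × 1.075 = 0.1775
  σ(Item 1,Item 3) = 0.269 × 0.860 × 1.534 = 0.3549
  σ(Item 2,Item 3) = 0.314 × 1.075 × 1.534 = 0.5178
σ²_T = Σσ²ᵢ + 2·Σσ_ij = 4.2484 + 2 × 1.0502 = 6.3488
α = (3/2)·(1 − 4.2484/6.3488) = 0.496

α = 0.496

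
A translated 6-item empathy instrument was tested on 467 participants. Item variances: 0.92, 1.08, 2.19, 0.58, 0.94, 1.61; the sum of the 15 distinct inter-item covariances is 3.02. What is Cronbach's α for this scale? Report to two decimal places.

Cronbach's α = 0.54

ΣVar(i) = 0.92 + 1.08 + 2.19 + 0.58 + 0.94 + 1.61 = 7.32
Sum of distinct covariances = 3.02
total variance = ΣVar(i) + 2·Σcov = 7.32 + 2 × 3.02 = 13.36
α = (6/5)·(1 − 7.32/13.36) = 0.54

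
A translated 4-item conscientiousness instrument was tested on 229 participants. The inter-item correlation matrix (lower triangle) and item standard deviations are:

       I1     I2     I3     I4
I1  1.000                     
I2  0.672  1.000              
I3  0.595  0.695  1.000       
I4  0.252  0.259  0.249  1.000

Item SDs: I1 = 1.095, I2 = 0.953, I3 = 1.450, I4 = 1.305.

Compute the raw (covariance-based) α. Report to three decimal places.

α = 0.746

Σσ²ᵢ = 1.095² + 0.953² + 1.450² + 1.305² = 5.9128
Covariances σ_ij = r_ij · s_i · s_j:
  σ(I1,I2) = 0.672 × 1.095 × 0.953 = 0.7013
  σ(I1,I3) = 0.595 × 1.095 × 1.450 = 0.9447
  σ(I1,I4) = 0.252 × 1.095 × 1.305 = 0.3601
  σ(I2,I3) = 0.695 × 0.953 × 1.450 = 0.9604
  σ(I2,I4) = 0.259 × 0.953 × 1.305 = 0.3221
  σ(I3,I4) = 0.249 × 1.450 × 1.305 = 0.4712
σ²_T = Σσ²ᵢ + 2·Σσ_ij = 5.9128 + 2 × 3.7598 = 13.4324
α = (4/3)·(1 − 5.9128/13.4324) = 0.746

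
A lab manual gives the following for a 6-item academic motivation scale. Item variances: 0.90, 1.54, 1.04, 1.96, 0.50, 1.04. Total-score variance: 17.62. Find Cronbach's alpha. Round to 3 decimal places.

ΣVar(i) = 0.90 + 1.54 + 1.04 + 1.96 + 0.50 + 1.04 = 6.98
α = (k/(k−1))·(1 − ΣVar(i)/σ²_total) = (6/5)·(1 − 6.98/17.62) = 0.725

Cronbach's alpha = 0.725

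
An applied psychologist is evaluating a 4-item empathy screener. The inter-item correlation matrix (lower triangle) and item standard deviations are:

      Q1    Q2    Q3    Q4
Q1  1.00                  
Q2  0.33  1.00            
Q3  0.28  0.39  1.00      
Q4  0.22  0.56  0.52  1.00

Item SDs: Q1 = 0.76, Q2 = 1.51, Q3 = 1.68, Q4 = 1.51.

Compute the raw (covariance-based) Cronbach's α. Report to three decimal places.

Σσ²ᵢ = 0.76² + 1.51² + 1.68² + 1.51² = 7.9602
Covariances σ_ij = r_ij · s_i · s_j:
  σ(Q1,Q2) = 0.33 × 0.76 × 1.51 = 0.3787
  σ(Q1,Q3) = 0.28 × 0.76 × 1.68 = 0.3575
  σ(Q1,Q4) = 0.22 × 0.76 × 1.51 = 0.2525
  σ(Q2,Q3) = 0.39 × 1.51 × 1.68 = 0.9894
  σ(Q2,Q4) = 0.56 × 1.51 × 1.51 = 1.2769
  σ(Q3,Q4) = 0.52 × 1.68 × 1.51 = 1.3191
σ²_T = Σσ²ᵢ + 2·Σσ_ij = 7.9602 + 2 × 4.5741 = 17.1084
α = (4/3)·(1 − 7.9602/17.1084) = 0.713

α = 0.713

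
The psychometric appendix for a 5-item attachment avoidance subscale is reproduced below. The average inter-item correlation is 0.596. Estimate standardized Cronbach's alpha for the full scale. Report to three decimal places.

standardized Cronbach's alpha = 0.881

Standardized α = k·r̄ / (1 + (k−1)·r̄) = 5 × 0.596 / (1 + 4 × 0.596)
  = 2.9800 / 3.3840 = 0.881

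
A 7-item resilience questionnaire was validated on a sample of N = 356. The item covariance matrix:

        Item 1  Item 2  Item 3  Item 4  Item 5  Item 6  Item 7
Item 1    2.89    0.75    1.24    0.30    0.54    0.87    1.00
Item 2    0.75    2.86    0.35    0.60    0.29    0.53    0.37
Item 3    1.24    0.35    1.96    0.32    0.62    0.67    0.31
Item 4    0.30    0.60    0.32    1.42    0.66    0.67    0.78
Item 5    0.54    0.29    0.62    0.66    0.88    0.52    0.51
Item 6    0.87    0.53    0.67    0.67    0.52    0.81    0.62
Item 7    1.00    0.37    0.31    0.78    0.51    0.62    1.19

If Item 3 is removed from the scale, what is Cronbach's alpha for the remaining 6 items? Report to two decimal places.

Cronbach's alpha = 0.77

Remaining items: Item 1, Item 2, Item 4, Item 5, Item 6, Item 7 (k = 6).
ΣVar(i) = 2.89 + 2.86 + 1.42 + 0.88 + 0.81 + 1.19 = 10.05
σ²_T = 10.05 + 2 × 9.01 = 28.07
α (item deleted) = (6/5)·(1 − 10.05/28.07) = 0.77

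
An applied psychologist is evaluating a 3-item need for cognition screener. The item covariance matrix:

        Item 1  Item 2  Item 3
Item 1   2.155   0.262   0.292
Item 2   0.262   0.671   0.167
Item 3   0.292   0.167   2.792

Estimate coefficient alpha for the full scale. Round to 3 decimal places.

α = 0.306

ΣVar(i) = 2.155 + 0.671 + 2.792 = 5.618
Σ_{i<j} σ_ij = 0.721
σ²_total = 5.618 + 2 × 0.721 = 7.060
α = (k/(k−1))·(1 − ΣVar(i)/σ²_total) = (3/2)·(1 − 5.618/7.060) = 0.306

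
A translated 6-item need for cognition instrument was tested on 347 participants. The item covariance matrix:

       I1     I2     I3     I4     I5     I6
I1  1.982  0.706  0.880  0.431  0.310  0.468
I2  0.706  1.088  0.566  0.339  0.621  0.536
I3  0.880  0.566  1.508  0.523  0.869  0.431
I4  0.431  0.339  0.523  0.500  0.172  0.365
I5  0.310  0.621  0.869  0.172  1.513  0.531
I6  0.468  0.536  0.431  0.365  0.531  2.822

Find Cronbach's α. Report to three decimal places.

Σσ²ᵢ = 1.982 + 1.088 + 1.508 + 0.500 + 1.513 + 2.822 = 9.413
Σ_{i<j} σ_ij = 7.748
Var(T) = 9.413 + 2 × 7.748 = 24.909
α = (k/(k−1))·(1 − Σσ²ᵢ/Var(T)) = (6/5)·(1 − 9.413/24.909) = 0.747

Cronbach's α = 0.747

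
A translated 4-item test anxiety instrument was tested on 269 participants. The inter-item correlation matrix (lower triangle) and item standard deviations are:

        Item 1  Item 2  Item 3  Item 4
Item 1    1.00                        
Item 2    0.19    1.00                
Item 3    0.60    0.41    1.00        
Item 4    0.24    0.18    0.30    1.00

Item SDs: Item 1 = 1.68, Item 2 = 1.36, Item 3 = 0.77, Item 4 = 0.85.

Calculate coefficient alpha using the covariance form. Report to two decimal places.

Σσ²ᵢ = 1.68² + 1.36² + 0.77² + 0.85² = 5.9874
Covariances σ_ij = r_ij · s_i · s_j:
  σ(Item 1,Item 2) = 0.19 × 1.68 × 1.36 = 0.4341
  σ(Item 1,Item 3) = 0.60 × 1.68 × 0.77 = 0.7762
  σ(Item 1,Item 4) = 0.24 × 1.68 × 0.85 = 0.3427
  σ(Item 2,Item 3) = 0.41 × 1.36 × 0.77 = 0.4294
  σ(Item 2,Item 4) = 0.18 × 1.36 × 0.85 = 0.2081
  σ(Item 3,Item 4) = 0.30 × 0.77 × 0.85 = 0.1963
σ²_T = Σσ²ᵢ + 2·Σσ_ij = 5.9874 + 2 × 2.3868 = 10.7610
α = (4/3)·(1 − 5.9874/10.7610) = 0.59

coefficient alpha = 0.59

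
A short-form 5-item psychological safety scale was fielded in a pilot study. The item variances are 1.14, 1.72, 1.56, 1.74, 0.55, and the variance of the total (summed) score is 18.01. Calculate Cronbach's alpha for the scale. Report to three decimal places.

Σσ²ᵢ = 1.14 + 1.72 + 1.56 + 1.74 + 0.55 = 6.71
α = (k/(k−1))·(1 − Σσ²ᵢ/total variance) = (5/4)·(1 − 6.71/18.01) = 0.784

α = 0.784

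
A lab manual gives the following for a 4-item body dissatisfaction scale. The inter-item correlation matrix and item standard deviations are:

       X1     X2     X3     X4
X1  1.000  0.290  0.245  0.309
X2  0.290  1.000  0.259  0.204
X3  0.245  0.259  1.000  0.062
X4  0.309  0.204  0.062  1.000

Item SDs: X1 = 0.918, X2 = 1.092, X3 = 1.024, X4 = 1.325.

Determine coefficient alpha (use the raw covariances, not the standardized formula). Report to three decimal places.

coefficient alpha = 0.524

Σσ²ᵢ = 0.918² + 1.092² + 1.024² + 1.325² = 4.8394
Covariances σ_ij = r_ij · s_i · s_j:
  σ(X1,X2) = 0.290 × 0.918 × 1.092 = 0.2907
  σ(X1,X3) = 0.245 × 0.918 × 1.024 = 0.2303
  σ(X1,X4) = 0.309 × 0.918 × 1.325 = 0.3759
  σ(X2,X3) = 0.259 × 1.092 × 1.024 = 0.2896
  σ(X2,X4) = 0.204 × 1.092 × 1.325 = 0.2952
  σ(X3,X4) = 0.062 × 1.024 × 1.325 = 0.0841
σ²_T = Σσ²ᵢ + 2·Σσ_ij = 4.8394 + 2 × 1.5658 = 7.9710
α = (4/3)·(1 − 4.8394/7.9710) = 0.524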